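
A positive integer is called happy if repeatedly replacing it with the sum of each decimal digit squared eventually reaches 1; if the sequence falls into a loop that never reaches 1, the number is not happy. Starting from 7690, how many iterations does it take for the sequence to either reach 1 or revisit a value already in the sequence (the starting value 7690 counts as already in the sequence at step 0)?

7690 → 7² + 6² + 9² + 0² = 49 + 36 + 81 + 0 = 166
166 → 1² + 6² + 6² = 1 + 36 + 36 = 73
73 → 7² + 3² = 49 + 9 = 58
58 → 5² + 8² = 25 + 64 = 89
89 → 8² + 9² = 64 + 81 = 145
145 → 1² + 4² + 5² = 1 + 16 + 25 = 42
42 → 4² + 2² = 16 + 4 = 20
20 → 2² + 0² = 4 + 0 = 4
4 → 4² = 16
16 → 1² + 6² = 1 + 36 = 37
37 → 3² + 7² = 9 + 49 = 58  — 58 repeats.
That took 11 steps.

11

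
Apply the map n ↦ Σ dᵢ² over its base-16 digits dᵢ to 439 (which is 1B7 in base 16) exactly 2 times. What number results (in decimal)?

439 = (1,11,7)_16 → 171
171 = (10,11)_16 → 221

221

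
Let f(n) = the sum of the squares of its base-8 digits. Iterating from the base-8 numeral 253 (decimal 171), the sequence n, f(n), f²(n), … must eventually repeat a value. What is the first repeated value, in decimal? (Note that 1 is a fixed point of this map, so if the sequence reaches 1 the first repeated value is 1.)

171 = (2,5,3)_8 → 2² + 5² + 3² = 38
38 = (4,6)_8 → 4² + 6² = 52
52 = (6,4)_8 → 6² + 4² = 52  — 52 already appeared earlier.

52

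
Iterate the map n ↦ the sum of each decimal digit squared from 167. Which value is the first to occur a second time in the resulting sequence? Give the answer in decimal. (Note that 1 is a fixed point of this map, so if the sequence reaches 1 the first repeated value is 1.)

1

167 → 1² + 6² + 7² = 86
86 → 8² + 6² = 100
100 → 1² + 0² + 0² = 1  — reached the fixed point 1.
1 → 1, so 1 is the first repeated value.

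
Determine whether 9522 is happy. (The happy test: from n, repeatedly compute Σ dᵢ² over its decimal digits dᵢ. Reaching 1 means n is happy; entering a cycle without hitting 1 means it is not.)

not happy

9522 → 9² + 5² + 2² + 2² = 114
114 → 1² + 1² + 4² = 18
18 → 1² + 8² = 65
65 → 6² + 5² = 61
61 → 6² + 1² = 37
37 → 3² + 7² = 58
58 → 5² + 8² = 89
89 → 8² + 9² = 145
145 → 1² + 4² + 5² = 42
42 → 4² + 2² = 20
20 → 2² + 0² = 4
4 → 4² = 16
16 → 1² + 6² = 37  — 37 already seen; the sequence cycles without reaching 1.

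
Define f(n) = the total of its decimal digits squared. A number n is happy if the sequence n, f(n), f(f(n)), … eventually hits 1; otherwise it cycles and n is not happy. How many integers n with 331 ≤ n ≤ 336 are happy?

331: 331 → 19 → 82 → 68 → 100 → 1  (reaches 1)
332: 332 → 22 → 8 → 64 → 52 → 29 → 85 → 89 → 145 → 42 → 20 → 4 → 16 → 37 → 58 → 89  (repeats 89)
333: 333 → 27 → 53 → 34 → 25 → 29 → 85 → 89 → 145 → 42 → 20 → 4 → 16 → 37 → 58 → 89  (repeats 89)
334: 334 → 34 → 25 → 29 → 85 → 89 → 145 → 42 → 20 → 4 → 16 → 37 → 58 → 89  (repeats 89)
335: 335 → 43 → 25 → 29 → 85 → 89 → 145 → 42 → 20 → 4 → 16 → 37 → 58 → 89  (repeats 89)
336: 336 → 54 → 41 → 17 → 50 → 25 → 29 → 85 → 89 → 145 → 42 → 20 → 4 → 16 → 37 → 58 → 89  (repeats 89)
happy: 331

1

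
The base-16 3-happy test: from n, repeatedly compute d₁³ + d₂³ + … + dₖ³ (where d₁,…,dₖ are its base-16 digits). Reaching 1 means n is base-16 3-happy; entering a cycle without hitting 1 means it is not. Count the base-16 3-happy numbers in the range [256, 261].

1

256: 256 → 1  — base-16 3-happy
257: 257 → 2 → 8 → 512 → 8  — not base-16 3-happy
258: 258 → 9 → 729 → 2934 → 1890 → 567 → 378 → 1344 → 189 → 3528 → 4437 → 252 → 5103 → 6147 → 540 → 1737 → 2673 → 1344  — not base-16 3-happy
259: 259 → 28 → 1729 → 1945 → 1801 → 1072 → 91 → 1456 → 1456  — not base-16 3-happy
260: 260 → 65 → 65  — not base-16 3-happy
261: 261 → 126 → 3087 → 5103 → 6147 → 540 → 1737 → 2673 → 1344 → 189 → 3528 → 4437 → 252 → 5103  — not base-16 3-happy
base-16 3-happy: 256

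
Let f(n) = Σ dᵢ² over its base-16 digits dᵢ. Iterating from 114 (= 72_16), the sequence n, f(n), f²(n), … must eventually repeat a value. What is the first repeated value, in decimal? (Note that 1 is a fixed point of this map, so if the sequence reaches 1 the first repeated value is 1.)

1

114 = (7,2)_16 → 7² + 2² = 53
53 = (3,5)_16 → 3² + 5² = 34
34 = (2,2)_16 → 2² + 2² = 8
8 = (8)_16 → 8² = 64
64 = (4,0)_16 → 4² + 0² = 16
16 = (1,0)_16 → 1² + 0² = 1  — reached the fixed point 1.
1 → 1, so 1 is the first repeated value.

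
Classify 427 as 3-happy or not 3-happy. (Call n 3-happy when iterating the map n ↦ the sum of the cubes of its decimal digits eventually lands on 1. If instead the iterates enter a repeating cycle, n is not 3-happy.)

not 3-happy

427 → 4³ + 2³ + 7³ = 415
415 → 4³ + 1³ + 5³ = 190
190 → 1³ + 9³ + 0³ = 730
730 → 7³ + 3³ + 0³ = 370
370 → 3³ + 7³ + 0³ = 370  — 370 already seen; the sequence cycles without reaching 1.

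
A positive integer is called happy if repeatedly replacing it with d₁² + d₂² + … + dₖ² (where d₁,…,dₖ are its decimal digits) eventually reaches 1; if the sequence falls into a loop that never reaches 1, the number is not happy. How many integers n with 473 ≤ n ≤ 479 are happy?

1

473: 473 → 74 → 65 → 61 → 37 → 58 → 89 → 145 → 42 → 20 → 4 → 16 → 37  — not happy
474: 474 → 81 → 65 → 61 → 37 → 58 → 89 → 145 → 42 → 20 → 4 → 16 → 37  — not happy
475: 475 → 90 → 81 → 65 → 61 → 37 → 58 → 89 → 145 → 42 → 20 → 4 → 16 → 37  — not happy
476: 476 → 101 → 2 → 4 → 16 → 37 → 58 → 89 → 145 → 42 → 20 → 4  — not happy
477: 477 → 114 → 18 → 65 → 61 → 37 → 58 → 89 → 145 → 42 → 20 → 4 → 16 → 37  — not happy
478: 478 → 129 → 86 → 100 → 1  — happy
479: 479 → 146 → 53 → 34 → 25 → 29 → 85 → 89 → 145 → 42 → 20 → 4 → 16 → 37 → 58 → 89  — not happy
happy: 478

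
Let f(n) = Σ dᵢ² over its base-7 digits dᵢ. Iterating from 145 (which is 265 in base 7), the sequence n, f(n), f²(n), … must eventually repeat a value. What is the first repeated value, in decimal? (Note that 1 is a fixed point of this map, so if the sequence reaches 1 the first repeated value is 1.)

145 = (2,6,5)_7 → 65
65 = (1,2,2)_7 → 9
9 = (1,2)_7 → 5
5 = (5)_7 → 25
25 = (3,4)_7 → 25  — 25 already appeared earlier.

25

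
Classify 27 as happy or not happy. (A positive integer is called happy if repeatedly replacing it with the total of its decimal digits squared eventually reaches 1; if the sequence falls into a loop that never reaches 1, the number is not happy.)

27 → 2² + 7² = 4 + 49 = 53
53 → 5² + 3² = 25 + 9 = 34
34 → 3² + 4² = 9 + 16 = 25
25 → 2² + 5² = 4 + 25 = 29
29 → 2² + 9² = 4 + 81 = 85
85 → 8² + 5² = 64 + 25 = 89
89 → 8² + 9² = 64 + 81 = 145
145 → 1² + 4² + 5² = 1 + 16 + 25 = 42
42 → 4² + 2² = 16 + 4 = 20
20 → 2² + 0² = 4 + 0 = 4
4 → 4² = 16
16 → 1² + 6² = 1 + 36 = 37
37 → 3² + 7² = 9 + 49 = 58
58 → 5² + 8² = 25 + 64 = 89  — 89 already seen; the sequence cycles without reaching 1.

not happy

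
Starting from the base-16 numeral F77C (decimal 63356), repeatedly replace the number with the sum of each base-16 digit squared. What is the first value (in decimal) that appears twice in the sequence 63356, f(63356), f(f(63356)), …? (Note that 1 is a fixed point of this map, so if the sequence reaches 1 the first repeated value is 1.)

63356 = (15,7,7,12)_16 → 15² + 7² + 7² + 12² = 467
467 = (1,13,3)_16 → 1² + 13² + 3² = 179
179 = (11,3)_16 → 11² + 3² = 130
130 = (8,2)_16 → 8² + 2² = 68
68 = (4,4)_16 → 4² + 4² = 32
32 = (2,0)_16 → 2² + 0² = 4
4 = (4)_16 → 4² = 16
16 = (1,0)_16 → 1² + 0² = 1  — reached the fixed point 1.
1 → 1, so 1 is the first repeated value.

1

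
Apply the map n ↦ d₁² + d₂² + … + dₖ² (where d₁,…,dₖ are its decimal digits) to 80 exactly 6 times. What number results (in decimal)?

80 → 8² + 0² = 64 + 0 = 64
64 → 6² + 4² = 36 + 16 = 52
52 → 5² + 2² = 25 + 4 = 29
29 → 2² + 9² = 4 + 81 = 85
85 → 8² + 5² = 64 + 25 = 89
89 → 8² + 9² = 64 + 81 = 145

145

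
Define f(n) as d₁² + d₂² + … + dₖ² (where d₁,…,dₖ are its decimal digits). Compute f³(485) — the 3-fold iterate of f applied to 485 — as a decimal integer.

485 → 4² + 8² + 5² = 105
105 → 1² + 0² + 5² = 26
26 → 2² + 6² = 40

40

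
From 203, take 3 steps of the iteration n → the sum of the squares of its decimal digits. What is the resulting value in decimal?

203 → 13
13 → 10
10 → 1

1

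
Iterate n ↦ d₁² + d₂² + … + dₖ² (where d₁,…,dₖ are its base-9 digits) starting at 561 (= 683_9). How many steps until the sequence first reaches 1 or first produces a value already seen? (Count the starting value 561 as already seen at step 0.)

8

561 = (6,8,3)_9 → 6² + 8² + 3² = 36 + 64 + 9 = 109
109 = (1,3,1)_9 → 1² + 3² + 1² = 1 + 9 + 1 = 11
11 = (1,2)_9 → 1² + 2² = 1 + 4 = 5
5 = (5)_9 → 5² = 25
25 = (2,7)_9 → 2² + 7² = 4 + 49 = 53
53 = (5,8)_9 → 5² + 8² = 25 + 64 = 89
89 = (1,0,8)_9 → 1² + 0² + 8² = 1 + 0 + 64 = 65
65 = (7,2)_9 → 7² + 2² = 49 + 4 = 53  — 53 repeats.
That took 8 steps.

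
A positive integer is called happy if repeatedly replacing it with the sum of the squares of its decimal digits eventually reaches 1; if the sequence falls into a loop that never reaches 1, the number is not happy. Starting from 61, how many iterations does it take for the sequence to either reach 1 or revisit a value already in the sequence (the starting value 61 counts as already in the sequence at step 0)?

9

61 → 6² + 1² = 37
37 → 3² + 7² = 58
58 → 5² + 8² = 89
89 → 8² + 9² = 145
145 → 1² + 4² + 5² = 42
42 → 4² + 2² = 20
20 → 2² + 0² = 4
4 → 4² = 16
16 → 1² + 6² = 37  — 37 repeats.
That took 9 steps.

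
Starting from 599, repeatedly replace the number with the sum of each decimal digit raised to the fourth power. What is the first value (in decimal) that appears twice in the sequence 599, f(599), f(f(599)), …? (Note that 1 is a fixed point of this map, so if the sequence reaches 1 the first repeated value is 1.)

599 → 5⁴ + 9⁴ + 9⁴ = 13747
13747 → 1⁴ + 3⁴ + 7⁴ + 4⁴ + 7⁴ = 5140
5140 → 5⁴ + 1⁴ + 4⁴ + 0⁴ = 882
882 → 8⁴ + 8⁴ + 2⁴ = 8208
8208 → 8⁴ + 2⁴ + 0⁴ + 8⁴ = 8208  — 8208 already appeared earlier.

8208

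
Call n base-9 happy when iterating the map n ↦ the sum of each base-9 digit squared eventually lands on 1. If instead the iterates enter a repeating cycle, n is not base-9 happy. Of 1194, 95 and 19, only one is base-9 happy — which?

1194: 1194 → 98 → 66 → 58 → 52 → 74 → 68 → 74  — repeats 74 (not base-9 happy)
95: 95 → 27 → 9 → 1  — reaches 1 (base-9 happy)
19: 19 → 5 → 25 → 53 → 89 → 65 → 53  — repeats 53 (not base-9 happy)

95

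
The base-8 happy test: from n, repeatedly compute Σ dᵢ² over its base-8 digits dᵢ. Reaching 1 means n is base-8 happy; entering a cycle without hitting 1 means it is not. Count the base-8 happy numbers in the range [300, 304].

300: 300 → 57 → 50 → 40 → 25 → 10 → 5 → 25  — not base-8 happy
301: 301 → 66 → 5 → 25 → 10 → 5  — not base-8 happy
302: 302 → 77 → 27 → 18 → 8 → 1  — base-8 happy
303: 303 → 90 → 14 → 37 → 41 → 26 → 13 → 26  — not base-8 happy
304: 304 → 52 → 52  — not base-8 happy
base-8 happy: 302

1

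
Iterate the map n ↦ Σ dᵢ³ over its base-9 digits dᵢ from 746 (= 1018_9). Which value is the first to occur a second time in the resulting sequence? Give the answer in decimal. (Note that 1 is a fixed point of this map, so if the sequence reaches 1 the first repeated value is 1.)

28

746 = (1,0,1,8)_9 → 514
514 = (6,3,1)_9 → 244
244 = (3,0,1)_9 → 28
28 = (3,1)_9 → 28  — 28 already appeared earlier.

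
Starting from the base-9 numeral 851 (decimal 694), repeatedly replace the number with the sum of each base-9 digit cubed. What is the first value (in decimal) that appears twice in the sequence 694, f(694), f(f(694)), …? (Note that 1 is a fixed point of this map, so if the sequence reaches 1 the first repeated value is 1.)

694 = (8,5,1)_9 → 8³ + 5³ + 1³ = 638
638 = (7,7,8)_9 → 7³ + 7³ + 8³ = 1198
1198 = (1,5,7,1)_9 → 1³ + 5³ + 7³ + 1³ = 470
470 = (5,7,2)_9 → 5³ + 7³ + 2³ = 476
476 = (5,7,8)_9 → 5³ + 7³ + 8³ = 980
980 = (1,3,0,8)_9 → 1³ + 3³ + 0³ + 8³ = 540
540 = (6,6,0)_9 → 6³ + 6³ + 0³ = 432
432 = (5,3,0)_9 → 5³ + 3³ + 0³ = 152
152 = (1,7,8)_9 → 1³ + 7³ + 8³ = 856
856 = (1,1,5,1)_9 → 1³ + 1³ + 5³ + 1³ = 128
128 = (1,5,2)_9 → 1³ + 5³ + 2³ = 134
134 = (1,5,8)_9 → 1³ + 5³ + 8³ = 638  — 638 already appeared earlier.

638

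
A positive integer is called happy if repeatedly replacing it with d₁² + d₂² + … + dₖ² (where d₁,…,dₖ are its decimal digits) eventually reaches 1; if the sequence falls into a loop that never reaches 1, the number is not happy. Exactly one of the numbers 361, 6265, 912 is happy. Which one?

361: 361 → 46 → 52 → 29 → 85 → 89 → 145 → 42 → 20 → 4 → 16 → 37 → 58 → 89  — repeats 89 (not happy)
6265: 6265 → 101 → 2 → 4 → 16 → 37 → 58 → 89 → 145 → 42 → 20 → 4  — repeats 4 (not happy)
912: 912 → 86 → 100 → 1  — reaches 1 (happy)

912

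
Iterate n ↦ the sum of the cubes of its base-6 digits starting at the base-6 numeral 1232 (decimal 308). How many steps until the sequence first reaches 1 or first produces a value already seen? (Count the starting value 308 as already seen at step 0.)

308 = (1,2,3,2)_6 → 1³ + 2³ + 3³ + 2³ = 44
44 = (1,1,2)_6 → 1³ + 1³ + 2³ = 10
10 = (1,4)_6 → 1³ + 4³ = 65
65 = (1,4,5)_6 → 1³ + 4³ + 5³ = 190
190 = (5,1,4)_6 → 5³ + 1³ + 4³ = 190  — 190 repeats.
That took 5 steps.

5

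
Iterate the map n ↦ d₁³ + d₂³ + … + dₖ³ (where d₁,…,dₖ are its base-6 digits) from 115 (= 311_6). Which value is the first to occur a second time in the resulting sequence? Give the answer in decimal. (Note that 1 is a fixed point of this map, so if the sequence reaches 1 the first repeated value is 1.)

1

115 = (3,1,1)_6 → 3³ + 1³ + 1³ = 27 + 1 + 1 = 29
29 = (4,5)_6 → 4³ + 5³ = 64 + 125 = 189
189 = (5,1,3)_6 → 5³ + 1³ + 3³ = 125 + 1 + 27 = 153
153 = (4,1,3)_6 → 4³ + 1³ + 3³ = 64 + 1 + 27 = 92
92 = (2,3,2)_6 → 2³ + 3³ + 2³ = 8 + 27 + 8 = 43
43 = (1,1,1)_6 → 1³ + 1³ + 1³ = 1 + 1 + 1 = 3
3 = (3)_6 → 3³ = 27
27 = (4,3)_6 → 4³ + 3³ = 64 + 27 = 91
91 = (2,3,1)_6 → 2³ + 3³ + 1³ = 8 + 27 + 1 = 36
36 = (1,0,0)_6 → 1³ + 0³ + 0³ = 1 + 0 + 0 = 1  — reached the fixed point 1.
1 → 1, so 1 is the first repeated value.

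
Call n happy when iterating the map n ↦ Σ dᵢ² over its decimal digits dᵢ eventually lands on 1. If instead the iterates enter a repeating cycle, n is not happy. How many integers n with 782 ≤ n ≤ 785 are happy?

782: 782 → 117 → 51 → 26 → 40 → 16 → 37 → 58 → 89 → 145 → 42 → 20 → 4 → 16  — not happy
783: 783 → 122 → 9 → 81 → 65 → 61 → 37 → 58 → 89 → 145 → 42 → 20 → 4 → 16 → 37  — not happy
784: 784 → 129 → 86 → 100 → 1  — happy
785: 785 → 138 → 74 → 65 → 61 → 37 → 58 → 89 → 145 → 42 → 20 → 4 → 16 → 37  — not happy
happy: 784

1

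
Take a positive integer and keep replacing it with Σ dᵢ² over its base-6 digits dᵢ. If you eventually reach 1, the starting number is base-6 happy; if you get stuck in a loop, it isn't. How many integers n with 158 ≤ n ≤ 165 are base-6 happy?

1

158: 158 → 24 → 16 → 20 → 13 → 5 → 25 → 17 → 29 → 41 → 26 → 20  (repeats 20)
159: 159 → 29 → 41 → 26 → 20 → 13 → 5 → 25 → 17 → 29  (repeats 29)
160: 160 → 36 → 1  (reaches 1)
161: 161 → 45 → 11 → 26 → 20 → 13 → 5 → 25 → 17 → 29 → 41 → 26  (repeats 26)
162: 162 → 25 → 17 → 29 → 41 → 26 → 20 → 13 → 5 → 25  (repeats 25)
163: 163 → 26 → 20 → 13 → 5 → 25 → 17 → 29 → 41 → 26  (repeats 26)
164: 164 → 29 → 41 → 26 → 20 → 13 → 5 → 25 → 17 → 29  (repeats 29)
165: 165 → 34 → 41 → 26 → 20 → 13 → 5 → 25 → 17 → 29 → 41  (repeats 41)
base-6 happy: 160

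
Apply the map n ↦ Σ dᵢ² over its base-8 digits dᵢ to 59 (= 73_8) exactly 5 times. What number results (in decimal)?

6

59 = (7,3)_8 → 7² + 3² = 58
58 = (7,2)_8 → 7² + 2² = 53
53 = (6,5)_8 → 6² + 5² = 61
61 = (7,5)_8 → 7² + 5² = 74
74 = (1,1,2)_8 → 1² + 1² + 2² = 6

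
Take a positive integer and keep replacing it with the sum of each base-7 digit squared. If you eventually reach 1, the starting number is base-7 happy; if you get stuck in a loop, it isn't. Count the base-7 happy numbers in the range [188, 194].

1

188: 188 → 70 → 10 → 10  (repeats 10)
189: 189 → 45 → 45  (repeats 45)
190: 190 → 46 → 52 → 10 → 10  (repeats 10)
191: 191 → 49 → 1  (reaches 1)
192: 192 → 54 → 26 → 34 → 52 → 10 → 10  (repeats 10)
193: 193 → 61 → 27 → 45 → 45  (repeats 45)
194: 194 → 70 → 10 → 10  (repeats 10)
base-7 happy: 191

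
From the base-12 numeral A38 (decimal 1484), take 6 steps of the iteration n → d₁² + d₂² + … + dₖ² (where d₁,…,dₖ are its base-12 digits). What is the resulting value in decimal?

25

1484 = (10,3,8)_12 → 10² + 3² + 8² = 100 + 9 + 64 = 173
173 = (1,2,5)_12 → 1² + 2² + 5² = 1 + 4 + 25 = 30
30 = (2,6)_12 → 2² + 6² = 4 + 36 = 40
40 = (3,4)_12 → 3² + 4² = 9 + 16 = 25
25 = (2,1)_12 → 2² + 1² = 4 + 1 = 5
5 = (5)_12 → 5² = 25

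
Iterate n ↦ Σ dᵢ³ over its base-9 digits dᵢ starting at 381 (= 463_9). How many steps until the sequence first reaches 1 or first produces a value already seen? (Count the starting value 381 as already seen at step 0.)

381 = (4,6,3)_9 → 307
307 = (3,7,1)_9 → 371
371 = (4,5,2)_9 → 197
197 = (2,3,8)_9 → 547
547 = (6,6,7)_9 → 775
775 = (1,0,5,1)_9 → 127
127 = (1,5,1)_9 → 127  — 127 repeats.
That took 7 steps.

7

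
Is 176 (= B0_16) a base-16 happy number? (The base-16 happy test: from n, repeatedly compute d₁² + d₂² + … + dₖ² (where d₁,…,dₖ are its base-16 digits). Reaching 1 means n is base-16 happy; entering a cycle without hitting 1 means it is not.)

base-16 happy

176 = (11,0)_16 → 121
121 = (7,9)_16 → 130
130 = (8,2)_16 → 68
68 = (4,4)_16 → 32
32 = (2,0)_16 → 4
4 = (4)_16 → 16
16 = (1,0)_16 → 1  — reached 1.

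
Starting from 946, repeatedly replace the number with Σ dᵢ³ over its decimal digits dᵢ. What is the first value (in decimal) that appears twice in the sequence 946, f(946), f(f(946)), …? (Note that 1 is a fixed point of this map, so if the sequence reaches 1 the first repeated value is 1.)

946 → 9³ + 4³ + 6³ = 729 + 64 + 216 = 1009
1009 → 1³ + 0³ + 0³ + 9³ = 1 + 0 + 0 + 729 = 730
730 → 7³ + 3³ + 0³ = 343 + 27 + 0 = 370
370 → 3³ + 7³ + 0³ = 27 + 343 + 0 = 370  — 370 already appeared earlier.

370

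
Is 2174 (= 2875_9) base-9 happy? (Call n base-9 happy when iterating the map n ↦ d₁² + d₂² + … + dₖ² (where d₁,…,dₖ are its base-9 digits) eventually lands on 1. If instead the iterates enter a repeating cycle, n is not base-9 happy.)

not base-9 happy

2174 = (2,8,7,5)_9 → 142
142 = (1,6,7)_9 → 86
86 = (1,0,5)_9 → 26
26 = (2,8)_9 → 68
68 = (7,5)_9 → 74
74 = (8,2)_9 → 68  — 68 already seen; the sequence cycles without reaching 1.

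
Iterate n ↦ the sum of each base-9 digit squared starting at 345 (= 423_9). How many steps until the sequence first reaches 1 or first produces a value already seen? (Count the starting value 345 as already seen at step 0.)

345 = (4,2,3)_9 → 29
29 = (3,2)_9 → 13
13 = (1,4)_9 → 17
17 = (1,8)_9 → 65
65 = (7,2)_9 → 53
53 = (5,8)_9 → 89
89 = (1,0,8)_9 → 65  — 65 repeats.
That took 7 steps.

7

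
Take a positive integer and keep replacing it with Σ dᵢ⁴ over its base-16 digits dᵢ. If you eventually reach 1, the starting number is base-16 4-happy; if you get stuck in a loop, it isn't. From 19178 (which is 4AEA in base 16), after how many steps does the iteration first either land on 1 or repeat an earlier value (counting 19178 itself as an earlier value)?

19178 = (4,10,14,10)_16 → 4⁴ + 10⁴ + 14⁴ + 10⁴ = 58672
58672 = (14,5,3,0)_16 → 14⁴ + 5⁴ + 3⁴ + 0⁴ = 39122
39122 = (9,8,13,2)_16 → 9⁴ + 8⁴ + 13⁴ + 2⁴ = 39234
39234 = (9,9,4,2)_16 → 9⁴ + 9⁴ + 4⁴ + 2⁴ = 13394
13394 = (3,4,5,2)_16 → 3⁴ + 4⁴ + 5⁴ + 2⁴ = 978
978 = (3,13,2)_16 → 3⁴ + 13⁴ + 2⁴ = 28658
28658 = (6,15,15,2)_16 → 6⁴ + 15⁴ + 15⁴ + 2⁴ = 102562
102562 = (1,9,0,10,2)_16 → 1⁴ + 9⁴ + 0⁴ + 10⁴ + 2⁴ = 16578
16578 = (4,0,12,2)_16 → 4⁴ + 0⁴ + 12⁴ + 2⁴ = 21008
21008 = (5,2,1,0)_16 → 5⁴ + 2⁴ + 1⁴ + 0⁴ = 642
642 = (2,8,2)_16 → 2⁴ + 8⁴ + 2⁴ = 4128
4128 = (1,0,2,0)_16 → 1⁴ + 0⁴ + 2⁴ + 0⁴ = 17
17 = (1,1)_16 → 1⁴ + 1⁴ = 2
2 = (2)_16 → 2⁴ = 16
16 = (1,0)_16 → 1⁴ + 0⁴ = 1  — reached 1.
That took 15 steps.

15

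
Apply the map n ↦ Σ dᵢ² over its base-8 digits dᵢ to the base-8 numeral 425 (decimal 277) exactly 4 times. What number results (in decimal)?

277 = (4,2,5)_8 → 4² + 2² + 5² = 16 + 4 + 25 = 45
45 = (5,5)_8 → 5² + 5² = 25 + 25 = 50
50 = (6,2)_8 → 6² + 2² = 36 + 4 = 40
40 = (5,0)_8 → 5² + 0² = 25 + 0 = 25

25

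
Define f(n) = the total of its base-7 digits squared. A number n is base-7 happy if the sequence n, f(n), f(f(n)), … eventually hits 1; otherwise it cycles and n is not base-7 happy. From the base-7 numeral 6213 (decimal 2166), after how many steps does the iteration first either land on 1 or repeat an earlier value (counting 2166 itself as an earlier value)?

6

2166 = (6,2,1,3)_7 → 6² + 2² + 1² + 3² = 50
50 = (1,0,1)_7 → 1² + 0² + 1² = 2
2 = (2)_7 → 2² = 4
4 = (4)_7 → 4² = 16
16 = (2,2)_7 → 2² + 2² = 8
8 = (1,1)_7 → 1² + 1² = 2  — 2 repeats.
That took 6 steps.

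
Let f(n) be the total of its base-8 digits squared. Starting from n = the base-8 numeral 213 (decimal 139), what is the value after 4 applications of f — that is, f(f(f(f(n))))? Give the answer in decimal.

139 = (2,1,3)_8 → 2² + 1² + 3² = 14
14 = (1,6)_8 → 1² + 6² = 37
37 = (4,5)_8 → 4² + 5² = 41
41 = (5,1)_8 → 5² + 1² = 26

26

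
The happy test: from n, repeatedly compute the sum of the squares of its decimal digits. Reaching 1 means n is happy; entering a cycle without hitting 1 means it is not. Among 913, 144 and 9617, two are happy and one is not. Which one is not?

913: 913 → 91 → 82 → 68 → 100 → 1  — reaches 1 (happy)
144: 144 → 33 → 18 → 65 → 61 → 37 → 58 → 89 → 145 → 42 → 20 → 4 → 16 → 37  — repeats 37 (not happy)
9617: 9617 → 167 → 86 → 100 → 1  — reaches 1 (happy)

144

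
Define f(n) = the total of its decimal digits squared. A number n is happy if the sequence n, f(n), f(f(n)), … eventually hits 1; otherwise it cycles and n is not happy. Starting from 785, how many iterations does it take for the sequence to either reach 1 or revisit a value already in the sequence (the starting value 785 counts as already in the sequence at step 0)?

13

785 → 7² + 8² + 5² = 49 + 64 + 25 = 138
138 → 1² + 3² + 8² = 1 + 9 + 64 = 74
74 → 7² + 4² = 49 + 16 = 65
65 → 6² + 5² = 36 + 25 = 61
61 → 6² + 1² = 36 + 1 = 37
37 → 3² + 7² = 9 + 49 = 58
58 → 5² + 8² = 25 + 64 = 89
89 → 8² + 9² = 64 + 81 = 145
145 → 1² + 4² + 5² = 1 + 16 + 25 = 42
42 → 4² + 2² = 16 + 4 = 20
20 → 2² + 0² = 4 + 0 = 4
4 → 4² = 16
16 → 1² + 6² = 1 + 36 = 37  — 37 repeats.
That took 13 steps.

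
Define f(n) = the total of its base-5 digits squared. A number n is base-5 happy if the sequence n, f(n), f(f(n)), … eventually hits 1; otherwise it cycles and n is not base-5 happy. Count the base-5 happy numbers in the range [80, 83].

80: 80 → 10 → 4 → 16 → 10  — not base-5 happy
81: 81 → 11 → 5 → 1  — base-5 happy
82: 82 → 14 → 20 → 16 → 10 → 4 → 16  — not base-5 happy
83: 83 → 19 → 25 → 1  — base-5 happy
base-5 happy: 81, 83

2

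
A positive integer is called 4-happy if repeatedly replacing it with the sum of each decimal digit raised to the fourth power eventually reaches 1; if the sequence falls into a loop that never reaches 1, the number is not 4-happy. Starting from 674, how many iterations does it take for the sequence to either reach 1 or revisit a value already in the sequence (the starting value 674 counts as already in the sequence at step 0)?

14

674 → 6⁴ + 7⁴ + 4⁴ = 1296 + 2401 + 256 = 3953
3953 → 3⁴ + 9⁴ + 5⁴ + 3⁴ = 81 + 6561 + 625 + 81 = 7348
7348 → 7⁴ + 3⁴ + 4⁴ + 8⁴ = 2401 + 81 + 256 + 4096 = 6834
6834 → 6⁴ + 8⁴ + 3⁴ + 4⁴ = 1296 + 4096 + 81 + 256 = 5729
5729 → 5⁴ + 7⁴ + 2⁴ + 9⁴ = 625 + 2401 + 16 + 6561 = 9603
9603 → 9⁴ + 6⁴ + 0⁴ + 3⁴ = 6561 + 1296 + 0 + 81 = 7938
7938 → 7⁴ + 9⁴ + 3⁴ + 8⁴ = 2401 + 6561 + 81 + 4096 = 13139
13139 → 1⁴ + 3⁴ + 1⁴ + 3⁴ + 9⁴ = 1 + 81 + 1 + 81 + 6561 = 6725
6725 → 6⁴ + 7⁴ + 2⁴ + 5⁴ = 1296 + 2401 + 16 + 625 = 4338
4338 → 4⁴ + 3⁴ + 3⁴ + 8⁴ = 256 + 81 + 81 + 4096 = 4514
4514 → 4⁴ + 5⁴ + 1⁴ + 4⁴ = 256 + 625 + 1 + 256 = 1138
1138 → 1⁴ + 1⁴ + 3⁴ + 8⁴ = 1 + 1 + 81 + 4096 = 4179
4179 → 4⁴ + 1⁴ + 7⁴ + 9⁴ = 256 + 1 + 2401 + 6561 = 9219
9219 → 9⁴ + 2⁴ + 1⁴ + 9⁴ = 6561 + 16 + 1 + 6561 = 13139  — 13139 repeats.
That took 14 steps.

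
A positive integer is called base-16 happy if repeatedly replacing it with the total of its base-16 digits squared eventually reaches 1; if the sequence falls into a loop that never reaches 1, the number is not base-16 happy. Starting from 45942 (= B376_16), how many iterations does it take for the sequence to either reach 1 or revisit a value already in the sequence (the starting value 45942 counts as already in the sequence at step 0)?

45942 = (11,3,7,6)_16 → 11² + 3² + 7² + 6² = 215
215 = (13,7)_16 → 13² + 7² = 218
218 = (13,10)_16 → 13² + 10² = 269
269 = (1,0,13)_16 → 1² + 0² + 13² = 170
170 = (10,10)_16 → 10² + 10² = 200
200 = (12,8)_16 → 12² + 8² = 208
208 = (13,0)_16 → 13² + 0² = 169
169 = (10,9)_16 → 10² + 9² = 181
181 = (11,5)_16 → 11² + 5² = 146
146 = (9,2)_16 → 9² + 2² = 85
85 = (5,5)_16 → 5² + 5² = 50
50 = (3,2)_16 → 3² + 2² = 13
13 = (13)_16 → 13² = 169  — 169 repeats.
That took 13 steps.

13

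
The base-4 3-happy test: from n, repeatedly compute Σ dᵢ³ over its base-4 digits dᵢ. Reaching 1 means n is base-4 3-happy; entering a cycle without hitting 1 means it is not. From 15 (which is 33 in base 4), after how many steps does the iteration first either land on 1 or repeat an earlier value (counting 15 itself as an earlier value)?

15 = (3,3)_4 → 3³ + 3³ = 54
54 = (3,1,2)_4 → 3³ + 1³ + 2³ = 36
36 = (2,1,0)_4 → 2³ + 1³ + 0³ = 9
9 = (2,1)_4 → 2³ + 1³ = 9  — 9 repeats.
That took 4 steps.

4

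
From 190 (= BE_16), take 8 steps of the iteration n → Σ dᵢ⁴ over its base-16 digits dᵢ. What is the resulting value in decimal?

2

190 = (11,14)_16 → 53057
53057 = (12,15,4,1)_16 → 71618
71618 = (1,1,7,12,2)_16 → 23155
23155 = (5,10,7,3)_16 → 13107
13107 = (3,3,3,3)_16 → 324
324 = (1,4,4)_16 → 513
513 = (2,0,1)_16 → 17
17 = (1,1)_16 → 2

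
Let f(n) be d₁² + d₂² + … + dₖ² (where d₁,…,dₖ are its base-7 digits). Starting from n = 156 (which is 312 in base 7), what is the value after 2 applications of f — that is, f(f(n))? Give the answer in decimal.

4

156 = (3,1,2)_7 → 3² + 1² + 2² = 14
14 = (2,0)_7 → 2² + 0² = 4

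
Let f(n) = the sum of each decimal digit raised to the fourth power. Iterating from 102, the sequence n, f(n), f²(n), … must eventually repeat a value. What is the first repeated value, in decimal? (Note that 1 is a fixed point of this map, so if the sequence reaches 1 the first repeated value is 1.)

8208

102 → 17
17 → 2402
2402 → 288
288 → 8208
8208 → 8208  — 8208 already appeared earlier.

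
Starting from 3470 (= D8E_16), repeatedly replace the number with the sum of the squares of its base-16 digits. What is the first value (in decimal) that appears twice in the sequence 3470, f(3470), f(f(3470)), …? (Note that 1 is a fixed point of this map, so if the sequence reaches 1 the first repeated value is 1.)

169

3470 = (13,8,14)_16 → 13² + 8² + 14² = 429
429 = (1,10,13)_16 → 1² + 10² + 13² = 270
270 = (1,0,14)_16 → 1² + 0² + 14² = 197
197 = (12,5)_16 → 12² + 5² = 169
169 = (10,9)_16 → 10² + 9² = 181
181 = (11,5)_16 → 11² + 5² = 146
146 = (9,2)_16 → 9² + 2² = 85
85 = (5,5)_16 → 5² + 5² = 50
50 = (3,2)_16 → 3² + 2² = 13
13 = (13)_16 → 13² = 169  — 169 already appeared earlier.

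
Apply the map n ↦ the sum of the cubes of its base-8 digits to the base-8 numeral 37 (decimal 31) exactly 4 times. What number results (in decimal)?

197

31 = (3,7)_8 → 3³ + 7³ = 370
370 = (5,6,2)_8 → 5³ + 6³ + 2³ = 349
349 = (5,3,5)_8 → 5³ + 3³ + 5³ = 277
277 = (4,2,5)_8 → 4³ + 2³ + 5³ = 197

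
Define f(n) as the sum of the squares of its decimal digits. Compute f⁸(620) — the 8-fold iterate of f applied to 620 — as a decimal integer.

20

620 → 6² + 2² + 0² = 36 + 4 + 0 = 40
40 → 4² + 0² = 16 + 0 = 16
16 → 1² + 6² = 1 + 36 = 37
37 → 3² + 7² = 9 + 49 = 58
58 → 5² + 8² = 25 + 64 = 89
89 → 8² + 9² = 64 + 81 = 145
145 → 1² + 4² + 5² = 1 + 16 + 25 = 42
42 → 4² + 2² = 16 + 4 = 20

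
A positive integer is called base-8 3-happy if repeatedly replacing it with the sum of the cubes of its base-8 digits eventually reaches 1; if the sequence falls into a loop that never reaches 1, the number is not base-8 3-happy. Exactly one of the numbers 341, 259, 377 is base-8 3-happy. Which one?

341

341: 341 → 258 → 72 → 2 → 8 → 1  — reaches 1 (base-8 3-happy)
259: 259 → 91 → 55 → 559 → 469 → 476 → 434 → 440 → 559  — repeats 559 (not base-8 3-happy)
377: 377 → 469 → 476 → 434 → 440 → 559 → 469  — repeats 469 (not base-8 3-happy)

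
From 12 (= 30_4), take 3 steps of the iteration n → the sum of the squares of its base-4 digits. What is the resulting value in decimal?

12 = (3,0)_4 → 3² + 0² = 9
9 = (2,1)_4 → 2² + 1² = 5
5 = (1,1)_4 → 1² + 1² = 2

2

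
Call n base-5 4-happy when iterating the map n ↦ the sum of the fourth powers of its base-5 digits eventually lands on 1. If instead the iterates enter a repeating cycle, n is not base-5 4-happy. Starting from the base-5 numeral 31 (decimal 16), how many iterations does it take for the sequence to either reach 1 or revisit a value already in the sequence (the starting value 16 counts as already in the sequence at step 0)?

12

16 = (3,1)_5 → 3⁴ + 1⁴ = 82
82 = (3,1,2)_5 → 3⁴ + 1⁴ + 2⁴ = 98
98 = (3,4,3)_5 → 3⁴ + 4⁴ + 3⁴ = 418
418 = (3,1,3,3)_5 → 3⁴ + 1⁴ + 3⁴ + 3⁴ = 244
244 = (1,4,3,4)_5 → 1⁴ + 4⁴ + 3⁴ + 4⁴ = 594
594 = (4,3,3,4)_5 → 4⁴ + 3⁴ + 3⁴ + 4⁴ = 674
674 = (1,0,1,4,4)_5 → 1⁴ + 0⁴ + 1⁴ + 4⁴ + 4⁴ = 514
514 = (4,0,2,4)_5 → 4⁴ + 0⁴ + 2⁴ + 4⁴ = 528
528 = (4,1,0,3)_5 → 4⁴ + 1⁴ + 0⁴ + 3⁴ = 338
338 = (2,3,2,3)_5 → 2⁴ + 3⁴ + 2⁴ + 3⁴ = 194
194 = (1,2,3,4)_5 → 1⁴ + 2⁴ + 3⁴ + 4⁴ = 354
354 = (2,4,0,4)_5 → 2⁴ + 4⁴ + 0⁴ + 4⁴ = 528  — 528 repeats.
That took 12 steps.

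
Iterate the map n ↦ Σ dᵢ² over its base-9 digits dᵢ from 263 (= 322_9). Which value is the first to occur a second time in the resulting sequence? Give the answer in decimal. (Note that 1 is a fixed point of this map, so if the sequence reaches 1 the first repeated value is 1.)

263 = (3,2,2)_9 → 3² + 2² + 2² = 9 + 4 + 4 = 17
17 = (1,8)_9 → 1² + 8² = 1 + 64 = 65
65 = (7,2)_9 → 7² + 2² = 49 + 4 = 53
53 = (5,8)_9 → 5² + 8² = 25 + 64 = 89
89 = (1,0,8)_9 → 1² + 0² + 8² = 1 + 0 + 64 = 65  — 65 already appeared earlier.

65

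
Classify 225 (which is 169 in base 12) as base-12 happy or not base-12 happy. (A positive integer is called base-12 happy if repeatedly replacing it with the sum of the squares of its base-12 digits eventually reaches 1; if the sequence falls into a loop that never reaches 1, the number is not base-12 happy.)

225 = (1,6,9)_12 → 1² + 6² + 9² = 1 + 36 + 81 = 118
118 = (9,10)_12 → 9² + 10² = 81 + 100 = 181
181 = (1,3,1)_12 → 1² + 3² + 1² = 1 + 9 + 1 = 11
11 = (11)_12 → 11² = 121
121 = (10,1)_12 → 10² + 1² = 100 + 1 = 101
101 = (8,5)_12 → 8² + 5² = 64 + 25 = 89
89 = (7,5)_12 → 7² + 5² = 49 + 25 = 74
74 = (6,2)_12 → 6² + 2² = 36 + 4 = 40
40 = (3,4)_12 → 3² + 4² = 9 + 16 = 25
25 = (2,1)_12 → 2² + 1² = 4 + 1 = 5
5 = (5)_12 → 5² = 25  — 25 already seen; the sequence cycles without reaching 1.

not base-12 happy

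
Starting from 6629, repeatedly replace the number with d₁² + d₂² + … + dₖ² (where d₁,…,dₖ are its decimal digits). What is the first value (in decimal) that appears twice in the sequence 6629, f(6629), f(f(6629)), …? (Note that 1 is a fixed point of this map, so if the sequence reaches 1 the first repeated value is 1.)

37

6629 → 6² + 6² + 2² + 9² = 36 + 36 + 4 + 81 = 157
157 → 1² + 5² + 7² = 1 + 25 + 49 = 75
75 → 7² + 5² = 49 + 25 = 74
74 → 7² + 4² = 49 + 16 = 65
65 → 6² + 5² = 36 + 25 = 61
61 → 6² + 1² = 36 + 1 = 37
37 → 3² + 7² = 9 + 49 = 58
58 → 5² + 8² = 25 + 64 = 89
89 → 8² + 9² = 64 + 81 = 145
145 → 1² + 4² + 5² = 1 + 16 + 25 = 42
42 → 4² + 2² = 16 + 4 = 20
20 → 2² + 0² = 4 + 0 = 4
4 → 4² = 16
16 → 1² + 6² = 1 + 36 = 37  — 37 already appeared earlier.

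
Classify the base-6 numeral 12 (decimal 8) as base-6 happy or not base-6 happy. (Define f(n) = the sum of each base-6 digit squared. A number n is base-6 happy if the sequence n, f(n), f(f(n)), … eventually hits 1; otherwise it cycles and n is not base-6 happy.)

8 = (1,2)_6 → 1² + 2² = 5
5 = (5)_6 → 5² = 25
25 = (4,1)_6 → 4² + 1² = 17
17 = (2,5)_6 → 2² + 5² = 29
29 = (4,5)_6 → 4² + 5² = 41
41 = (1,0,5)_6 → 1² + 0² + 5² = 26
26 = (4,2)_6 → 4² + 2² = 20
20 = (3,2)_6 → 3² + 2² = 13
13 = (2,1)_6 → 2² + 1² = 5  — 5 already seen; the sequence cycles without reaching 1.

not base-6 happy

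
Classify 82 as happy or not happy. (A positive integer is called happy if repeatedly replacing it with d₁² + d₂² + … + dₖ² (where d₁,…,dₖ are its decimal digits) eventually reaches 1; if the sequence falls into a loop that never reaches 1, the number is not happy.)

happy

82 → 8² + 2² = 68
68 → 6² + 8² = 100
100 → 1² + 0² + 0² = 1  — reached 1.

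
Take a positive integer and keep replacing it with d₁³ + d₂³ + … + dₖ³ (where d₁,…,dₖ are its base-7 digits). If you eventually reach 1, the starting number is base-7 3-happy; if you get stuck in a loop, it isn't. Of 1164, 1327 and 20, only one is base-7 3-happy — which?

1164: 1164 → 168 → 54 → 126 → 72 → 36 → 126  — repeats 126 (not base-7 3-happy)
1327: 1327 → 307 → 433 → 343 → 1  — reaches 1 (base-7 3-happy)
20: 20 → 224 → 128 → 80 → 92 → 218 → 92  — repeats 92 (not base-7 3-happy)

1327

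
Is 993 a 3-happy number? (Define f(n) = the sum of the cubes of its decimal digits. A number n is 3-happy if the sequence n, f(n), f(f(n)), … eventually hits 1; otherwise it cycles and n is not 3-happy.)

993 → 1485
1485 → 702
702 → 351
351 → 153
153 → 153  — 153 already seen; the sequence cycles without reaching 1.

not 3-happy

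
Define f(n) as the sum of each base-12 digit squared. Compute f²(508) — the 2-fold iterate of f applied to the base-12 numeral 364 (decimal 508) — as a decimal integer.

508 = (3,6,4)_12 → 3² + 6² + 4² = 61
61 = (5,1)_12 → 5² + 1² = 26

26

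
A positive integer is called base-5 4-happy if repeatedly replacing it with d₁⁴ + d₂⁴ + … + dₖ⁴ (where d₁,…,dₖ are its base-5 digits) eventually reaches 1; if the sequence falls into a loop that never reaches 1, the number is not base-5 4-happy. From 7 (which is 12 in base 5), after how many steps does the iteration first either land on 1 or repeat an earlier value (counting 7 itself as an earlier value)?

7 = (1,2)_5 → 1⁴ + 2⁴ = 17
17 = (3,2)_5 → 3⁴ + 2⁴ = 97
97 = (3,4,2)_5 → 3⁴ + 4⁴ + 2⁴ = 353
353 = (2,4,0,3)_5 → 2⁴ + 4⁴ + 0⁴ + 3⁴ = 353  — 353 repeats.
That took 4 steps.

4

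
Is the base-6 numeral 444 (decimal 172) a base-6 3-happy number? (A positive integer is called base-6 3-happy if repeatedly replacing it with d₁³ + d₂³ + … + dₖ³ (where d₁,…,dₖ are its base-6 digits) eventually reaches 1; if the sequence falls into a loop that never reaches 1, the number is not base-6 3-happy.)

172 = (4,4,4)_6 → 4³ + 4³ + 4³ = 192
192 = (5,2,0)_6 → 5³ + 2³ + 0³ = 133
133 = (3,4,1)_6 → 3³ + 4³ + 1³ = 92
92 = (2,3,2)_6 → 2³ + 3³ + 2³ = 43
43 = (1,1,1)_6 → 1³ + 1³ + 1³ = 3
3 = (3)_6 → 3³ = 27
27 = (4,3)_6 → 4³ + 3³ = 91
91 = (2,3,1)_6 → 2³ + 3³ + 1³ = 36
36 = (1,0,0)_6 → 1³ + 0³ + 0³ = 1  — reached 1.

base-6 3-happy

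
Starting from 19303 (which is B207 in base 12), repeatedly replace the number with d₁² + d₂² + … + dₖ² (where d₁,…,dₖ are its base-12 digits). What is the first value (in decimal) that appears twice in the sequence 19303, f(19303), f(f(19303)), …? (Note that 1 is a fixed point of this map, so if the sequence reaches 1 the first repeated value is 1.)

41

19303 = (11,2,0,7)_12 → 11² + 2² + 0² + 7² = 121 + 4 + 0 + 49 = 174
174 = (1,2,6)_12 → 1² + 2² + 6² = 1 + 4 + 36 = 41
41 = (3,5)_12 → 3² + 5² = 9 + 25 = 34
34 = (2,10)_12 → 2² + 10² = 4 + 100 = 104
104 = (8,8)_12 → 8² + 8² = 64 + 64 = 128
128 = (10,8)_12 → 10² + 8² = 100 + 64 = 164
164 = (1,1,8)_12 → 1² + 1² + 8² = 1 + 1 + 64 = 66
66 = (5,6)_12 → 5² + 6² = 25 + 36 = 61
61 = (5,1)_12 → 5² + 1² = 25 + 1 = 26
26 = (2,2)_12 → 2² + 2² = 4 + 4 = 8
8 = (8)_12 → 8² = 64
64 = (5,4)_12 → 5² + 4² = 25 + 16 = 41  — 41 already appeared earlier.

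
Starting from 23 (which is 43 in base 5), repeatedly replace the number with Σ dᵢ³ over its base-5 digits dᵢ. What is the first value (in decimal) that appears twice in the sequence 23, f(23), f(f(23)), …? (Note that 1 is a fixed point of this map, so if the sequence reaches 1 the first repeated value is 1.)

23 = (4,3)_5 → 4³ + 3³ = 91
91 = (3,3,1)_5 → 3³ + 3³ + 1³ = 55
55 = (2,1,0)_5 → 2³ + 1³ + 0³ = 9
9 = (1,4)_5 → 1³ + 4³ = 65
65 = (2,3,0)_5 → 2³ + 3³ + 0³ = 35
35 = (1,2,0)_5 → 1³ + 2³ + 0³ = 9  — 9 already appeared earlier.

9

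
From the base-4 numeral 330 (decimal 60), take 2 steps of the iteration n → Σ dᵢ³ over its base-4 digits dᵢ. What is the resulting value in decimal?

60 = (3,3,0)_4 → 3³ + 3³ + 0³ = 54
54 = (3,1,2)_4 → 3³ + 1³ + 2³ = 36

36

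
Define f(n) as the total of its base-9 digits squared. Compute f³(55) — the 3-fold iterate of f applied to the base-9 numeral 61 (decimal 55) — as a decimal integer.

55 = (6,1)_9 → 6² + 1² = 36 + 1 = 37
37 = (4,1)_9 → 4² + 1² = 16 + 1 = 17
17 = (1,8)_9 → 1² + 8² = 1 + 64 = 65

65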